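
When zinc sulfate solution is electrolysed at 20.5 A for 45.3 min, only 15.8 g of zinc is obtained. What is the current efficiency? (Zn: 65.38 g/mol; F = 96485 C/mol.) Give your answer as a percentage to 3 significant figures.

83.7%

Q = 20.5 × 2718 = 55720 C
n(e⁻) = 55720 / 96485 = 0.5775 mol
Zn²⁺ + 2e⁻ → Zn, so theoretical n(Zn) = 0.2888 mol → 18.88 g
Efficiency = 15.8 / 18.88 = 0.8369 = 83.7%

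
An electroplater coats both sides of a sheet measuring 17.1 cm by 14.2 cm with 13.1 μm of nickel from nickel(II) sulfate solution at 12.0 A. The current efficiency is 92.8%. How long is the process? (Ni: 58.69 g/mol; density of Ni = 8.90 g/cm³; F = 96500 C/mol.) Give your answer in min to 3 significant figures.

27.9 min

Plated area = 2 × 17.1 × 14.2 = 485.6 cm²
Volume = 485.6 × 13.1×10⁻⁴ cm = 0.6361 cm³
m(Ni) = 0.6361 × 8.90 = 5.661 g
n(Ni) = 5.661 / 58.69 = 0.09646 mol; n(e⁻) = 2 × 0.09646 = 0.1929 mol
Q = 0.1929 × 96500 / 0.928 = 20060 C
t = 20060 / 12.0 = 1672 s = 27.9 min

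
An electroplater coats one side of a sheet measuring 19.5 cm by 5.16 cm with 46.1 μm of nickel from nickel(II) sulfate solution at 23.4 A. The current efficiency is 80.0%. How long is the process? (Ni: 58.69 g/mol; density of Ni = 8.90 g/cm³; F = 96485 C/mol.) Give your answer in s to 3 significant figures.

Plated area = 19.5 × 5.16 = 100.6 cm²
Volume = 100.6 × 46.1×10⁻⁴ cm = 0.4638 cm³
m(Ni) = 0.4638 × 8.90 = 4.128 g
n(Ni) = 4.128 / 58.69 = 0.07034 mol; n(e⁻) = 2 × 0.07034 = 0.1407 mol
Q = 0.1407 × 96485 / 0.800 = 16970 C
t = 16970 / 23.4 = 725.2 s

725 s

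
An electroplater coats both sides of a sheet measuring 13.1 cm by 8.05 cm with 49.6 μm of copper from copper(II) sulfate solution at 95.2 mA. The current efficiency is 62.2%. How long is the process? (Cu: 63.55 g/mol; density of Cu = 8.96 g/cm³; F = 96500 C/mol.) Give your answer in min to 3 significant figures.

Plated area = 2 × 13.1 × 8.05 = 210.9 cm²
Volume = 210.9 × 49.6×10⁻⁴ cm = 1.046 cm³
m(Cu) = 1.046 × 8.96 = 9.372 g
n(Cu) = 9.372 / 63.55 = 0.1475 mol; n(e⁻) = 2 × 0.1475 = 0.2950 mol
Q = 0.2950 × 96500 / 0.622 = 45770 C
t = 45770 / 0.0952 = 4.808×10^5 s = 8010 min

8010 min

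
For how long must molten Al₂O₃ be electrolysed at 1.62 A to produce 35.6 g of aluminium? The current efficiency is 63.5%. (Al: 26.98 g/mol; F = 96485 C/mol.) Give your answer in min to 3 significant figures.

n(Al) = 35.6 / 26.98 = 1.319 mol
Al³⁺ + 3e⁻ → Al, so n(e⁻) = 3 × 1.319 = 3.957 mol
Q = 3.957 × 96485 / 0.635 = 6.012×10^5 C
t = Q / I = 6.012×10^5 / 1.62 = 3.711×10^5 s = 6190 min

6190 min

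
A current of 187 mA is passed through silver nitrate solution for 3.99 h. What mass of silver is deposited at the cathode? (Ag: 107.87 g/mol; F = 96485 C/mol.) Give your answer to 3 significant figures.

Q = 0.187 A × 14364 s = 2686 C
n(e⁻) = Q/F = 2686/96485 = 0.02784 mol
Ag⁺ + e⁻ → Ag, so n(Ag) = 0.02784 mol
m = 0.02784 × 107.87 = 3.00 g

3.00 g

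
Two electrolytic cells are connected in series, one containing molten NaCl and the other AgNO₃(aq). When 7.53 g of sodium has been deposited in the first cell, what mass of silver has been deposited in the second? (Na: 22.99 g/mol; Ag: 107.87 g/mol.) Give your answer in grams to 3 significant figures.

35.3 g

n(Na) = 7.53 / 22.99 = 0.3275 mol
Na⁺ + e⁻ → Na, so n(e⁻) = 0.3275 mol
Since the cells are in series, n(e⁻) in the Ag cell is also 0.3275 mol.
Ag⁺ + e⁻ → Ag, so n(Ag) = 0.3275 mol
m(Ag) = 0.3275 × 107.87 = 35.3 g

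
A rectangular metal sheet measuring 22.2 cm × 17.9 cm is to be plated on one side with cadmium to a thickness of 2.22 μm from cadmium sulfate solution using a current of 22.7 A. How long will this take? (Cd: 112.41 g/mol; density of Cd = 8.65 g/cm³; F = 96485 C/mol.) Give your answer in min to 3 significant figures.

Plated area = 22.2 × 17.9 = 397.4 cm²
Volume = 397.4 × 2.22×10⁻⁴ cm = 0.08822 cm³
m(Cd) = 0.08822 × 8.65 = 0.7631 g
n(Cd) = 0.7631 / 112.41 = 0.006789 mol; n(e⁻) = 2 × 0.006789 = 0.01358 mol
Q = 0.01358 × 96485 = 1310 C
t = 1310 / 22.7 = 57.71 s = 0.962 min

0.962 min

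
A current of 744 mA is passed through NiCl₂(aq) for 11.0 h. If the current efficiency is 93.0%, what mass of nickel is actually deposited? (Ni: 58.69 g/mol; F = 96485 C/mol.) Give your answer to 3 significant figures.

8.33 g

Q = 0.744 × 39600 = 29460 C
n(e⁻) = 29460 / 96485 = 0.3053 mol
Ni²⁺ + 2e⁻ → Ni, so theoretical m(Ni) = 0.1527 × 58.69 = 8.962 g
Actual mass = 93.0% × 8.962 = 8.33 g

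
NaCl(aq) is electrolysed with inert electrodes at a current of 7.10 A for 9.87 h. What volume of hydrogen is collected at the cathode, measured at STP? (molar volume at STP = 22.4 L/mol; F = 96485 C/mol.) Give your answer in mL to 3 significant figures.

29300 mL

Charge passed = 7.10 × 35532 = 2.523×10^5 C
n(e⁻) = 2.523×10^5 / 96485 = 2.615 mol
2H⁺ + 2e⁻ → H₂, so n(H₂) = 2.615 / 2 = 1.308 mol
V = 1.308 × 22.4 = 29.30 L
= 29300 mL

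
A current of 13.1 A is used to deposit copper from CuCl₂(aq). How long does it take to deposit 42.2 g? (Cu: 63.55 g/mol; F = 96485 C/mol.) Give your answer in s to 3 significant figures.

9780 s

n(Cu) = 42.2 / 63.55 = 0.6640 mol
Cu²⁺ + 2e⁻ → Cu, so n(e⁻) = 2 × 0.6640 = 1.328 mol
Q = 1.328 × 96485 = 1.281×10^5 C
t = Q / I = 1.281×10^5 / 13.1 = 9779 s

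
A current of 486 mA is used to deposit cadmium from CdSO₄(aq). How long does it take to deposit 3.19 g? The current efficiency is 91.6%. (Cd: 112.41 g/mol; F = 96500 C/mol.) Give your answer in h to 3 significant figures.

n(Cd) = 3.19 / 112.41 = 0.02838 mol
Cd²⁺ + 2e⁻ → Cd, so n(e⁻) = 2 × 0.02838 = 0.05676 mol
Q = 0.05676 × 96500 / 0.916 = 5980 C
t = Q / I = 5980 / 0.486 = 12300 s = 3.42 h

3.42 h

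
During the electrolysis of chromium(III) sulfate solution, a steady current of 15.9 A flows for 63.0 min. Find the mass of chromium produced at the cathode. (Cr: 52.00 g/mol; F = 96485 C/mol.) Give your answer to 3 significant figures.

Q = 15.9 A × 3780 s = 60100 C
n(e⁻) = Q/F = 60100/96485 = 0.6229 mol
Cr³⁺ + 3e⁻ → Cr, so n(Cr) = 0.6229 / 3 = 0.2076 mol
m = 0.2076 × 52.00 = 10.8 g

10.8 g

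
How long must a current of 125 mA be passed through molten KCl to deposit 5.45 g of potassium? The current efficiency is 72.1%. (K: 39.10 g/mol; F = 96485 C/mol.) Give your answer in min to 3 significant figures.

n(K) = 5.45 / 39.10 = 0.1394 mol
K⁺ + e⁻ → K, so n(e⁻) = 0.1394 mol
Q = 0.1394 × 96485 / 0.721 = 18650 C
t = Q / I = 18650 / 0.125 = 1.492×10^5 s = 2490 min

2490 min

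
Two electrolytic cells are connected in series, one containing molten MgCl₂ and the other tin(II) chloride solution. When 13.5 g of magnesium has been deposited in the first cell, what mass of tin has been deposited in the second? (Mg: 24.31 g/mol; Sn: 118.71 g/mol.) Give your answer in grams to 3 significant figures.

n(Mg) = 13.5 / 24.31 = 0.5553 mol
Mg²⁺ + 2e⁻ → Mg, so n(e⁻) = 2 × 0.5553 = 1.111 mol
The cells are in series, so the same charge (and hence the same n(e⁻) = 1.111 mol) passes through both.
Sn²⁺ + 2e⁻ → Sn, so n(Sn) = 1.111 / 2 = 0.5555 mol
m(Sn) = 0.5555 × 118.71 = 65.9 g

65.9 g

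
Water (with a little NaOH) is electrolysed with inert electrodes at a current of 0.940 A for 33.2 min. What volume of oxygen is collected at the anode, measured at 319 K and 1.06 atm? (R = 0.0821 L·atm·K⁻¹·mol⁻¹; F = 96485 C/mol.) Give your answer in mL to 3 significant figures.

Charge passed = 0.940 × 1992 = 1872 C
n(e⁻) = 1872 / 96485 = 0.01940 mol
2H₂O → O₂ + 4H⁺ + 4e⁻, so n(O₂) = 0.01940 / 4 = 0.004850 mol
V = nRT/P = 0.004850 × 0.0821 × 319 / 1.06 = 0.1198 L
= 120 mL

120 mL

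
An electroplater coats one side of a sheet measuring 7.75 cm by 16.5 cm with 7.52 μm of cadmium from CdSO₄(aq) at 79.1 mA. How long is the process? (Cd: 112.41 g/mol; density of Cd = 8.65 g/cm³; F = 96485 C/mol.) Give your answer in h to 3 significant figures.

5.01 h

Plated area = 7.75 × 16.5 = 127.9 cm²
Volume = 127.9 × 7.52×10⁻⁴ cm = 0.09618 cm³
m(Cd) = 0.09618 × 8.65 = 0.8320 g
n(Cd) = 0.8320 / 112.41 = 0.007401 mol; n(e⁻) = 2 × 0.007401 = 0.01480 mol
Q = 0.01480 × 96485 = 1428 C
t = 1428 / 0.0791 = 18050 s = 5.01 h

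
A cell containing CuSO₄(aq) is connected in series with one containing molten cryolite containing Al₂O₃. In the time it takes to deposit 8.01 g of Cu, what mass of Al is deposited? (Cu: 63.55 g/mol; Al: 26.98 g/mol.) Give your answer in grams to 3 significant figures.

2.27 g

n(Cu) = 8.01 / 63.55 = 0.1260 mol
Cu²⁺ + 2e⁻ → Cu, so n(e⁻) = 2 × 0.1260 = 0.2520 mol
In series, the same 0.2520 mol of electrons flows through the second cell.
Al³⁺ + 3e⁻ → Al, so n(Al) = 0.2520 / 3 = 0.08400 mol
m(Al) = 0.08400 × 26.98 = 2.27 g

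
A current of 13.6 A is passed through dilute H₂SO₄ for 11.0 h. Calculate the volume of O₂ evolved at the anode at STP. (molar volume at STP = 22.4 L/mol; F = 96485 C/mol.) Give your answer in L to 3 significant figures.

31.3 L

Q = 13.6 A × 39600 s = 5.386×10^5 C
Moles of electrons = 5.386×10^5 / 96485 = 5.582 mol
2H₂O → O₂ + 4H⁺ + 4e⁻, so n(O₂) = 5.582 / 4 = 1.396 mol
V = 1.396 × 22.4 = 31.27 L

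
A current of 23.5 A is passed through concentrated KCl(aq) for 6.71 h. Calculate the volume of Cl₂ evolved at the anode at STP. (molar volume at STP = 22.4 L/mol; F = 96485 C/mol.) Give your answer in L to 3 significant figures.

Charge passed = 23.5 × 24156 = 5.677×10^5 C
n(e⁻) = 5.677×10^5 / 96485 = 5.884 mol
2Cl⁻ → Cl₂ + 2e⁻, so n(Cl₂) = 5.884 / 2 = 2.942 mol
V = 2.942 × 22.4 = 65.90 L

65.9 L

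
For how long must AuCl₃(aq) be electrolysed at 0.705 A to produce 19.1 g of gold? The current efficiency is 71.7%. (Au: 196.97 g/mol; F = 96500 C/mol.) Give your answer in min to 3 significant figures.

n(Au) = 19.1 / 196.97 = 0.09697 mol
Au³⁺ + 3e⁻ → Au, so n(e⁻) = 3 × 0.09697 = 0.2909 mol
Q = 0.2909 × 96500 / 0.717 = 39150 C
t = Q / I = 39150 / 0.705 = 55530 s = 926 min

926 min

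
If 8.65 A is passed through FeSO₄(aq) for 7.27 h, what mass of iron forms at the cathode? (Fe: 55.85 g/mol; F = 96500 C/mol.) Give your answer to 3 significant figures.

Q = It = 8.65 × 26172 = 2.264×10^5 C
Moles of electrons = 2.264×10^5 / 96500 = 2.346 mol
Fe²⁺ + 2e⁻ → Fe, so n(Fe) = 2.346 / 2 = 1.173 mol
m = 1.173 × 55.85 = 65.5 g

65.5 g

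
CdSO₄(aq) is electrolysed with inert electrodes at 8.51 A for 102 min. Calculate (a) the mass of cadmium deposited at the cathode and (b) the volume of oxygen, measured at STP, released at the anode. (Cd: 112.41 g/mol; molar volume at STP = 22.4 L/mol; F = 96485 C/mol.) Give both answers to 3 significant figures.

30.3 g Cd; 3.02 L O₂

Q = 8.51 × 6120 = 52080 C; n(e⁻) = 52080 / 96485 = 0.5398 mol
Cathode: Cd²⁺ + 2e⁻ → Cd → n(Cd) = 0.5398/2 = 0.2699 mol → 30.3 g
Anode: 2H₂O → O₂ + 4H⁺ + 4e⁻ → n(O₂) = 0.5398/4 = 0.1350 mol → 3.02 L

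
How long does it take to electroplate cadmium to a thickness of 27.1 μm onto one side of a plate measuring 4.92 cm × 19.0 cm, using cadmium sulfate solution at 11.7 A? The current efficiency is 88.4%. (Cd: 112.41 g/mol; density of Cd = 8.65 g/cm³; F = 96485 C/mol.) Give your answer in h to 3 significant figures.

0.101 h

Plated area = 4.92 × 19.0 = 93.48 cm²
Volume = 93.48 × 27.1×10⁻⁴ cm = 0.2533 cm³
m(Cd) = 0.2533 × 8.65 = 2.191 g
n(Cd) = 2.191 / 112.41 = 0.01949 mol; n(e⁻) = 2 × 0.01949 = 0.03898 mol
Q = 0.03898 × 96485 / 0.884 = 4255 C
t = 4255 / 11.7 = 363.7 s = 0.101 h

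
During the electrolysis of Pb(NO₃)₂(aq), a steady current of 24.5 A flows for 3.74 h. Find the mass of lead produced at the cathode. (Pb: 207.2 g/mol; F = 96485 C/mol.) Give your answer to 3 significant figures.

354 g

Q = 24.5 A × 13464 s = 3.299×10^5 C
Moles of electrons = 3.299×10^5 / 96485 = 3.419 mol
Pb²⁺ + 2e⁻ → Pb, so n(Pb) = 3.419 / 2 = 1.710 mol
m = 1.710 × 207.2 = 354 g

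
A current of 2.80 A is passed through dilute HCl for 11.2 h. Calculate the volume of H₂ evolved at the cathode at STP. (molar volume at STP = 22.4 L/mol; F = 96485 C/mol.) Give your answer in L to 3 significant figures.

Q = It = 2.80 × 40320 = 1.129×10^5 C
Moles of electrons = 1.129×10^5 / 96485 = 1.170 mol
2H⁺ + 2e⁻ → H₂, so n(H₂) = 1.170 / 2 = 0.5850 mol
V = 0.5850 × 22.4 = 13.10 L

13.1 L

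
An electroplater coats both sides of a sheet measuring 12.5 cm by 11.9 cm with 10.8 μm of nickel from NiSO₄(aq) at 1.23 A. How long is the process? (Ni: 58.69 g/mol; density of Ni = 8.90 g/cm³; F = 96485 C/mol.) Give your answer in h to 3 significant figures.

Plated area = 2 × 12.5 × 11.9 = 297.5 cm²
Volume = 297.5 × 10.8×10⁻⁴ cm = 0.3213 cm³
m(Ni) = 0.3213 × 8.90 = 2.860 g
n(Ni) = 2.860 / 58.69 = 0.04873 mol; n(e⁻) = 2 × 0.04873 = 0.09746 mol
Q = 0.09746 × 96485 = 9403 C
t = 9403 / 1.23 = 7645 s = 2.12 h

2.12 h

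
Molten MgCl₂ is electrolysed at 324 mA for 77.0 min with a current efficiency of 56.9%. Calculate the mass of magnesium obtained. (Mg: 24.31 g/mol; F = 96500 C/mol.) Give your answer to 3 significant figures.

Q = 0.324 × 4620 = 1497 C
n(e⁻) = 1497 / 96500 = 0.01551 mol
Mg²⁺ + 2e⁻ → Mg, so theoretical m(Mg) = 0.007755 × 24.31 = 0.1885 g
Actual mass = 56.9% × 0.1885 = 0.107 g

0.107 g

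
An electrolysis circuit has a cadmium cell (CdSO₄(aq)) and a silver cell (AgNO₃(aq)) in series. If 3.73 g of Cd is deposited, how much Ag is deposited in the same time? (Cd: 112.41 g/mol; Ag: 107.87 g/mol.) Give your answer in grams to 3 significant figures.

7.16 g

n(Cd) = 3.73 / 112.41 = 0.03318 mol
Cd²⁺ + 2e⁻ → Cd, so n(e⁻) = 2 × 0.03318 = 0.06636 mol
Same current for the same time ⇒ same n(e⁻) = 0.06636 mol in both cells.
Ag⁺ + e⁻ → Ag, so n(Ag) = 0.06636 mol
m(Ag) = 0.06636 × 107.87 = 7.16 g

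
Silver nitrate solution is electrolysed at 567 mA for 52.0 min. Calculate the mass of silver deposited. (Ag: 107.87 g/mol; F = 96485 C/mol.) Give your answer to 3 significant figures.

Q = 0.567 A × 3120 s = 1769 C
n(e⁻) = Q/F = 1769/96485 = 0.01833 mol
Ag⁺ + e⁻ → Ag, so n(Ag) = 0.01833 mol
m = 0.01833 × 107.87 = 1.98 g

1.98 g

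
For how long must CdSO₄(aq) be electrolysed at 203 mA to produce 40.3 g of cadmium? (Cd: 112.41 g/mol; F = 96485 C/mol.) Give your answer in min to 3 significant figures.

n(Cd) = 40.3 / 112.41 = 0.3585 mol
Cd²⁺ + 2e⁻ → Cd, so n(e⁻) = 2 × 0.3585 = 0.7170 mol
Q = 0.7170 × 96485 = 69180 C
t = Q / I = 69180 / 0.203 = 3.408×10^5 s = 5680 min

5680 min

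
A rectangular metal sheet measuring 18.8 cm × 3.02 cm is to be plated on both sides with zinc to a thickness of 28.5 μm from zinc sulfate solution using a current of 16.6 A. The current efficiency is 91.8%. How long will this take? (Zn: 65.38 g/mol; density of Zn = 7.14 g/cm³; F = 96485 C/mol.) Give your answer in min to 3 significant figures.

Plated area = 2 × 18.8 × 3.02 = 113.6 cm²
Volume = 113.6 × 28.5×10⁻⁴ cm = 0.3238 cm³
m(Zn) = 0.3238 × 7.14 = 2.312 g
n(Zn) = 2.312 / 65.38 = 0.03536 mol; n(e⁻) = 2 × 0.03536 = 0.07072 mol
Q = 0.07072 × 96485 / 0.918 = 7433 C
t = 7433 / 16.6 = 447.8 s = 7.46 min

7.46 min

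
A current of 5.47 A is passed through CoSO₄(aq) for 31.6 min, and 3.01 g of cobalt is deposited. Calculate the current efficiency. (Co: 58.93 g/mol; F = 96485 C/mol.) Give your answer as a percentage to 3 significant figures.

Q = 5.47 × 1896 = 10370 C
n(e⁻) = 10370 / 96485 = 0.1075 mol
Co²⁺ + 2e⁻ → Co, so theoretical n(Co) = 0.05375 mol → 3.167 g
Efficiency = 3.01 / 3.167 = 0.9504 = 95.0%

95.0%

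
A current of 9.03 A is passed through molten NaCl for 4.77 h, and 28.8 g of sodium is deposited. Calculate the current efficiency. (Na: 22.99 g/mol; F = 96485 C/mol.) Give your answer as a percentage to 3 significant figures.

77.9%

Q = 9.03 × 17172 = 1.551×10^5 C
n(e⁻) = 1.551×10^5 / 96485 = 1.608 mol
Na⁺ + e⁻ → Na, so theoretical n(Na) = 1.608 mol → 36.97 g
Efficiency = 28.8 / 36.97 = 0.7790 = 77.9%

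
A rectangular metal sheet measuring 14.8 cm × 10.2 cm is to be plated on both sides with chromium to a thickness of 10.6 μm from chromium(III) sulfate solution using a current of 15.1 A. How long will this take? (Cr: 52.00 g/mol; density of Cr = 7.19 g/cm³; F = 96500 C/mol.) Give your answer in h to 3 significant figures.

0.236 h

Plated area = 2 × 14.8 × 10.2 = 301.9 cm²
Volume = 301.9 × 10.6×10⁻⁴ cm = 0.3200 cm³
m(Cr) = 0.3200 × 7.19 = 2.301 g
n(Cr) = 2.301 / 52.00 = 0.04425 mol; n(e⁻) = 3 × 0.04425 = 0.1328 mol
Q = 0.1328 × 96500 = 12820 C
t = 12820 / 15.1 = 849.0 s = 0.236 h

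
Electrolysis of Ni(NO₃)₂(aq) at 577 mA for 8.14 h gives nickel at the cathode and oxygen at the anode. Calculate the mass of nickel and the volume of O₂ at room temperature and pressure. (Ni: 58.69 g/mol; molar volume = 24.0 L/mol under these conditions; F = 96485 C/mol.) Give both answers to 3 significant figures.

Q = 0.577 × 29304 = 16910 C; n(e⁻) = 16910 / 96485 = 0.1753 mol
Cathode: Ni²⁺ + 2e⁻ → Ni → n(Ni) = 0.1753/2 = 0.08765 mol → 5.14 g
Anode: 2H₂O → O₂ + 4H⁺ + 4e⁻ → n(O₂) = 0.1753/4 = 0.04383 mol → 1.05 L

5.14 g Ni; 1.05 L O₂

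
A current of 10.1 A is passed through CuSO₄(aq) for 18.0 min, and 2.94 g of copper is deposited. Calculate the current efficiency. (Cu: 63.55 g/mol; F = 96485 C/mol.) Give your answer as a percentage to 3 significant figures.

Q = 10.1 × 1080 = 10910 C
n(e⁻) = 10910 / 96485 = 0.1131 mol
Cu²⁺ + 2e⁻ → Cu, so theoretical n(Cu) = 0.05655 mol → 3.594 g
Efficiency = 2.94 / 3.594 = 0.8180 = 81.8%

81.8%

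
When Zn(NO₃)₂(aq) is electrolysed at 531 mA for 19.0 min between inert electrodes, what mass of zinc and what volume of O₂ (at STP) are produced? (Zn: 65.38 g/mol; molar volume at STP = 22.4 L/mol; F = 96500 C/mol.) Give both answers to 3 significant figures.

0.205 g Zn; 0.0351 L O₂

Q = 0.531 × 1140 = 605.3 C; n(e⁻) = 605.3 / 96500 = 0.006273 mol
Cathode: Zn²⁺ + 2e⁻ → Zn → n(Zn) = 0.006273/2 = 0.003137 mol → 0.205 g
Anode: 2H₂O → O₂ + 4H⁺ + 4e⁻ → n(O₂) = 0.006273/4 = 0.001568 mol → 0.0351 L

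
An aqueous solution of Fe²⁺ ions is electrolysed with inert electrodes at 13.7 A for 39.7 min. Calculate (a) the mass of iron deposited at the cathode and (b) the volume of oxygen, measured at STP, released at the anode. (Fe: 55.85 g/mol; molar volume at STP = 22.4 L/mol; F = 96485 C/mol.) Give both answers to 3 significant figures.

Q = 13.7 × 2382 = 32630 C; n(e⁻) = 32630 / 96485 = 0.3382 mol
Cathode: Fe²⁺ + 2e⁻ → Fe → n(Fe) = 0.3382/2 = 0.1691 mol → 9.44 g
Anode: 2H₂O → O₂ + 4H⁺ + 4e⁻ → n(O₂) = 0.3382/4 = 0.08455 mol → 1.89 L

9.44 g Fe; 1.89 L O₂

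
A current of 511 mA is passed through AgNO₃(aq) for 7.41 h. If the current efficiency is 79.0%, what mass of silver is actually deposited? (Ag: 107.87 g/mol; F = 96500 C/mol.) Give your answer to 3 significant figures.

12.0 g

Q = 0.511 × 26676 = 13630 C
n(e⁻) = 13630 / 96500 = 0.1412 mol
Ag⁺ + e⁻ → Ag, so theoretical m(Ag) = 0.1412 × 107.87 = 15.23 g
Actual mass = 79.0% × 15.23 = 12.0 g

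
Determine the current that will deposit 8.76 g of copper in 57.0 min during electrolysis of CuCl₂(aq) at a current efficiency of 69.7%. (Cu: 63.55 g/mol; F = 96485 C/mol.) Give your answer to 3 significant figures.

11.2 A

n(Cu) = 8.76 / 63.55 = 0.1378 mol
Cu²⁺ + 2e⁻ → Cu, so n(e⁻) = 2 × 0.1378 = 0.2756 mol
Q = 0.2756 × 96485 / 0.697 = 38150 C
I = Q / t = 38150 / 3420 s = 11.2 A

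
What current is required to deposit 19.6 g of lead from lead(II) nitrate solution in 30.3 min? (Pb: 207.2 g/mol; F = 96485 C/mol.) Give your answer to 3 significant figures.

10.0 A

n(Pb) = 19.6 / 207.2 = 0.09459 mol
Pb²⁺ + 2e⁻ → Pb, so n(e⁻) = 2 × 0.09459 = 0.1892 mol
Q = 0.1892 × 96485 = 18250 C
I = Q / t = 18250 / 1818 s = 10.0 A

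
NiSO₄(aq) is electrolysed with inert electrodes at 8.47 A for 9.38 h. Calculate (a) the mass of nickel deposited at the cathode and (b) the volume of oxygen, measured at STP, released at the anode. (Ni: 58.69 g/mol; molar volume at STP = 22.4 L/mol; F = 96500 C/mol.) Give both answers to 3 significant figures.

Q = 8.47 × 33768 = 2.860×10^5 C; n(e⁻) = 2.860×10^5 / 96500 = 2.964 mol
Cathode: Ni²⁺ + 2e⁻ → Ni → n(Ni) = 2.964/2 = 1.482 mol → 87.0 g
Anode: 2H₂O → O₂ + 4H⁺ + 4e⁻ → n(O₂) = 2.964/4 = 0.7410 mol → 16.6 L

87.0 g Ni; 16.6 L O₂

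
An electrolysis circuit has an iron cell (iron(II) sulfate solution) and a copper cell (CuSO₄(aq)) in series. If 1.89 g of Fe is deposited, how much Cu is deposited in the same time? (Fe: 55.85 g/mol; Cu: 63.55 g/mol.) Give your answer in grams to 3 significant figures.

2.15 g

n(Fe) = 1.89 / 55.85 = 0.03384 mol
Fe²⁺ + 2e⁻ → Fe, so n(e⁻) = 2 × 0.03384 = 0.06768 mol
Same current for the same time ⇒ same n(e⁻) = 0.06768 mol in both cells.
Cu²⁺ + 2e⁻ → Cu, so n(Cu) = 0.06768 / 2 = 0.03384 mol
m(Cu) = 0.03384 × 63.55 = 2.15 g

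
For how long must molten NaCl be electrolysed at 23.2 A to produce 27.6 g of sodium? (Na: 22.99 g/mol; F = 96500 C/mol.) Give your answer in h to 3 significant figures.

n(Na) = 27.6 / 22.99 = 1.201 mol
Na⁺ + e⁻ → Na, so n(e⁻) = 1.201 mol
Q = 1.201 × 96500 = 1.159×10^5 C
t = Q / I = 1.159×10^5 / 23.2 = 4996 s = 1.39 h

1.39 h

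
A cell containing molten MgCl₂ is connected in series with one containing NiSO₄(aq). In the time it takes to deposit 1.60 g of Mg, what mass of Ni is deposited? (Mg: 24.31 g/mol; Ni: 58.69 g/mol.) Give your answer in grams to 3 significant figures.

n(Mg) = 1.60 / 24.31 = 0.06582 mol
Mg²⁺ + 2e⁻ → Mg, so n(e⁻) = 2 × 0.06582 = 0.1316 mol
The cells are in series, so the same charge (and hence the same n(e⁻) = 0.1316 mol) passes through both.
Ni²⁺ + 2e⁻ → Ni, so n(Ni) = 0.1316 / 2 = 0.06580 mol
m(Ni) = 0.06580 × 58.69 = 3.86 g

3.86 g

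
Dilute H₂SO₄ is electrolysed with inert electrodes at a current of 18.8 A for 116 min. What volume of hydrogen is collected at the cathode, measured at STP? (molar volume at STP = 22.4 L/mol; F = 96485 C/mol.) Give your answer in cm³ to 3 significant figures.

Q = 18.8 A × 6960 s = 1.308×10^5 C
n(e⁻) = 1.308×10^5 / 96485 = 1.356 mol
2H⁺ + 2e⁻ → H₂, so n(H₂) = 1.356 / 2 = 0.6780 mol
V = 0.6780 × 22.4 = 15.19 L
= 15200 cm³

15200 cm³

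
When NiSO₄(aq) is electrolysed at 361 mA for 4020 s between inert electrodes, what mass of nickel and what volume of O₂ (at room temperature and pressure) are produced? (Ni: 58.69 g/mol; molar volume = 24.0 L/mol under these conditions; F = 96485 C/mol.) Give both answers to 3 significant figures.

Q = 0.361 × 4020 = 1451 C; n(e⁻) = 1451 / 96485 = 0.01504 mol
Cathode: Ni²⁺ + 2e⁻ → Ni → n(Ni) = 0.01504/2 = 0.007520 mol → 0.441 g
Anode: 2H₂O → O₂ + 4H⁺ + 4e⁻ → n(O₂) = 0.01504/4 = 0.003760 mol → 0.0902 L

0.441 g Ni; 0.0902 L O₂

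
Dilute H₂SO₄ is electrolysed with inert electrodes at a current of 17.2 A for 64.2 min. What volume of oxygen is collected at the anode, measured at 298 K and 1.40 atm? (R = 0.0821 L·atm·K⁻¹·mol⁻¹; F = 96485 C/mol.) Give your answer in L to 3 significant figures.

Q = It = 17.2 × 3852 = 66250 C
n(e⁻) = Q/F = 66250/96485 = 0.6866 mol
2H₂O → O₂ + 4H⁺ + 4e⁻, so n(O₂) = 0.6866 / 4 = 0.1717 mol
V = nRT/P = 0.1717 × 0.0821 × 298 / 1.40 = 3.001 L

3.00 L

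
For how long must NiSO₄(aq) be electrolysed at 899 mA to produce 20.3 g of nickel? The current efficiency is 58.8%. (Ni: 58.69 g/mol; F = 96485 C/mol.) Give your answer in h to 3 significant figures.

35.1 h

n(Ni) = 20.3 / 58.69 = 0.3459 mol
Ni²⁺ + 2e⁻ → Ni, so n(e⁻) = 2 × 0.3459 = 0.6918 mol
Q = 0.6918 × 96485 / 0.588 = 1.135×10^5 C
t = Q / I = 1.135×10^5 / 0.899 = 1.263×10^5 s = 35.1 h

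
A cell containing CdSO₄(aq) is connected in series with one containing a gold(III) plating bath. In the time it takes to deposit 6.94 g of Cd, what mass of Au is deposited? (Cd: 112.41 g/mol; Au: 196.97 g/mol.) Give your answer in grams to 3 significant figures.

8.11 g

n(Cd) = 6.94 / 112.41 = 0.06174 mol
Cd²⁺ + 2e⁻ → Cd, so n(e⁻) = 2 × 0.06174 = 0.1235 mol
Same current for the same time ⇒ same n(e⁻) = 0.1235 mol in both cells.
Au³⁺ + 3e⁻ → Au, so n(Au) = 0.1235 / 3 = 0.04117 mol
m(Au) = 0.04117 × 196.97 = 8.11 g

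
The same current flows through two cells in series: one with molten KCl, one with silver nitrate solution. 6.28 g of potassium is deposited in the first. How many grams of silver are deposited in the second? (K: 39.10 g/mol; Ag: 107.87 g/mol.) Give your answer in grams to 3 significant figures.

17.3 g

n(K) = 6.28 / 39.10 = 0.1606 mol
K⁺ + e⁻ → K, so n(e⁻) = 0.1606 mol
The cells are in series, so the same charge (and hence the same n(e⁻) = 0.1606 mol) passes through both.
Ag⁺ + e⁻ → Ag, so n(Ag) = 0.1606 mol
m(Ag) = 0.1606 × 107.87 = 17.3 g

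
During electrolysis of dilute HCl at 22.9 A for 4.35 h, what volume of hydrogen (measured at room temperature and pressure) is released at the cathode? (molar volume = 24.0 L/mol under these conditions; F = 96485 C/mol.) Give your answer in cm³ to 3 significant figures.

44600 cm³

Q = It = 22.9 × 15660 = 3.586×10^5 C
n(e⁻) = Q/F = 3.586×10^5/96485 = 3.717 mol
2H⁺ + 2e⁻ → H₂, so n(H₂) = 3.717 / 2 = 1.859 mol
V = 1.859 × 24.0 = 44.62 L
= 44600 cm³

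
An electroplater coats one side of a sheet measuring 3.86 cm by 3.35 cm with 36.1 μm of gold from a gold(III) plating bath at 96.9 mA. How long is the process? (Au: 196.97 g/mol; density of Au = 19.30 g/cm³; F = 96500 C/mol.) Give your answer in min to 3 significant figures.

228 min

Plated area = 3.86 × 3.35 = 12.93 cm²
Volume = 12.93 × 36.1×10⁻⁴ cm = 0.04668 cm³
m(Au) = 0.04668 × 19.30 = 0.9009 g
n(Au) = 0.9009 / 196.97 = 0.004574 mol; n(e⁻) = 3 × 0.004574 = 0.01372 mol
Q = 0.01372 × 96500 = 1324 C
t = 1324 / 0.0969 = 13660 s = 228 min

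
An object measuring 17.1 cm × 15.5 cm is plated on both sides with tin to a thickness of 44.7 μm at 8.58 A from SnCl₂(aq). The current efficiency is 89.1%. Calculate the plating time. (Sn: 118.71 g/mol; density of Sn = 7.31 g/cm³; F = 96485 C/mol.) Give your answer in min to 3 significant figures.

Plated area = 2 × 17.1 × 15.5 = 530.1 cm²
Volume = 530.1 × 44.7×10⁻⁴ cm = 2.370 cm³
m(Sn) = 2.370 × 7.31 = 17.32 g
n(Sn) = 17.32 / 118.71 = 0.1459 mol; n(e⁻) = 2 × 0.1459 = 0.2918 mol
Q = 0.2918 × 96485 / 0.891 = 31600 C
t = 31600 / 8.58 = 3683 s = 61.4 min

61.4 min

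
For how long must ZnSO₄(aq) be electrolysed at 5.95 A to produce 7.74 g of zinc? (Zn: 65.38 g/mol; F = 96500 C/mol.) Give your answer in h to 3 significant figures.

1.07 h

n(Zn) = 7.74 / 65.38 = 0.1184 mol
Zn²⁺ + 2e⁻ → Zn, so n(e⁻) = 2 × 0.1184 = 0.2368 mol
Q = 0.2368 × 96500 = 22850 C
t = Q / I = 22850 / 5.95 = 3840 s = 1.07 h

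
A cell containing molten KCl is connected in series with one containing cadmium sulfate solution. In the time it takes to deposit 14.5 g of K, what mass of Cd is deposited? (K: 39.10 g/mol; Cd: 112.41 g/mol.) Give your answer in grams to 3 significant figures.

n(K) = 14.5 / 39.10 = 0.3708 mol
K⁺ + e⁻ → K, so n(e⁻) = 0.3708 mol
In series, the same 0.3708 mol of electrons flows through the second cell.
Cd²⁺ + 2e⁻ → Cd, so n(Cd) = 0.3708 / 2 = 0.1854 mol
m(Cd) = 0.1854 × 112.41 = 20.8 g

20.8 g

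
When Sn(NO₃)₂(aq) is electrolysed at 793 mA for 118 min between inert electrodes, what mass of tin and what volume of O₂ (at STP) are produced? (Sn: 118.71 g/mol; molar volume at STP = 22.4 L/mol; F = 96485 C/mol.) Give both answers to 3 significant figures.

Q = 0.793 × 7080 = 5614 C; n(e⁻) = 5614 / 96485 = 0.05819 mol
Cathode: Sn²⁺ + 2e⁻ → Sn → n(Sn) = 0.05819/2 = 0.02910 mol → 3.45 g
Anode: 2H₂O → O₂ + 4H⁺ + 4e⁻ → n(O₂) = 0.05819/4 = 0.01455 mol → 0.326 L

3.45 g Sn; 0.326 L O₂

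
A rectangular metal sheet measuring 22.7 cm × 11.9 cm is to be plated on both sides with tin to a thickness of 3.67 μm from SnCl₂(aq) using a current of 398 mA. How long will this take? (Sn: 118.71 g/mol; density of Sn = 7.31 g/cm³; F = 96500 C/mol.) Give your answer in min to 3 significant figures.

Plated area = 2 × 22.7 × 11.9 = 540.3 cm²
Volume = 540.3 × 3.67×10⁻⁴ cm = 0.1983 cm³
m(Sn) = 0.1983 × 7.31 = 1.450 g
n(Sn) = 1.450 / 118.71 = 0.01221 mol; n(e⁻) = 2 × 0.01221 = 0.02442 mol
Q = 0.02442 × 96500 = 2357 C
t = 2357 / 0.398 = 5922 s = 98.7 min

98.7 min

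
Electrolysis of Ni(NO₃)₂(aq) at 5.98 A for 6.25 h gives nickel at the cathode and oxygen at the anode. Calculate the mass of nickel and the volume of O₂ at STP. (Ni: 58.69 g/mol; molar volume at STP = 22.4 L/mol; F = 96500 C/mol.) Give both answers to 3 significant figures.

Q = 5.98 × 22500 = 1.346×10^5 C; n(e⁻) = 1.346×10^5 / 96500 = 1.395 mol
Cathode: Ni²⁺ + 2e⁻ → Ni → n(Ni) = 1.395/2 = 0.6975 mol → 40.9 g
Anode: 2H₂O → O₂ + 4H⁺ + 4e⁻ → n(O₂) = 1.395/4 = 0.3488 mol → 7.81 L

40.9 g Ni; 7.81 L O₂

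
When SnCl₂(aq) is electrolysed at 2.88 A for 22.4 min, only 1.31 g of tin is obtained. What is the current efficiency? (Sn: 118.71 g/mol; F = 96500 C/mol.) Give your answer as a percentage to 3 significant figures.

55.0%

Q = 2.88 × 1344 = 3871 C
n(e⁻) = 3871 / 96500 = 0.04011 mol
Sn²⁺ + 2e⁻ → Sn, so theoretical n(Sn) = 0.02006 mol → 2.381 g
Efficiency = 1.31 / 2.381 = 0.5502 = 55.0%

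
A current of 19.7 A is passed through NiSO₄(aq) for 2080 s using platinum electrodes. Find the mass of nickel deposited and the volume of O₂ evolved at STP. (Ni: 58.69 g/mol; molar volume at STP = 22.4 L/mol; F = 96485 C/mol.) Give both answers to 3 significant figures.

12.5 g Ni; 2.38 L O₂

Q = 19.7 × 2080 = 40980 C; n(e⁻) = 40980 / 96485 = 0.4247 mol
Cathode: Ni²⁺ + 2e⁻ → Ni → n(Ni) = 0.4247/2 = 0.2124 mol → 12.5 g
Anode: 2H₂O → O₂ + 4H⁺ + 4e⁻ → n(O₂) = 0.4247/4 = 0.1062 mol → 2.38 L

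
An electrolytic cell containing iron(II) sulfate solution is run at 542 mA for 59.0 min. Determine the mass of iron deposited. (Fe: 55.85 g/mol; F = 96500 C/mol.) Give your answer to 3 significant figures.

0.555 g

Q = 0.542 A × 3540 s = 1919 C
n(e⁻) = Q/F = 1919/96500 = 0.01989 mol
Fe²⁺ + 2e⁻ → Fe, so n(Fe) = 0.01989 / 2 = 0.009945 mol
m = 0.009945 × 55.85 = 0.555 g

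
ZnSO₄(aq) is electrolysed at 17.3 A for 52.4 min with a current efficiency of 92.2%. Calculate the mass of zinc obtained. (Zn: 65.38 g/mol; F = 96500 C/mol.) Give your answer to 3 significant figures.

17.0 g

Q = 17.3 × 3144 = 54390 C
n(e⁻) = 54390 / 96500 = 0.5636 mol
Zn²⁺ + 2e⁻ → Zn, so theoretical m(Zn) = 0.2818 × 65.38 = 18.42 g
Actual mass = 92.2% × 18.42 = 17.0 g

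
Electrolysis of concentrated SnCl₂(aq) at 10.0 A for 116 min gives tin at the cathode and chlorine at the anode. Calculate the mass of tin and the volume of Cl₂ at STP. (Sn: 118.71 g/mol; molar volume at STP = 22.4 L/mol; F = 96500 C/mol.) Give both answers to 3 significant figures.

Q = 10.0 × 6960 = 69600 C; n(e⁻) = 69600 / 96500 = 0.7212 mol
Cathode: Sn²⁺ + 2e⁻ → Sn → n(Sn) = 0.7212/2 = 0.3606 mol → 42.8 g
Anode: 2Cl⁻ → Cl₂ + 2e⁻ → n(Cl₂) = 0.7212/2 = 0.3606 mol → 8.08 L

42.8 g Sn; 8.08 L Cl₂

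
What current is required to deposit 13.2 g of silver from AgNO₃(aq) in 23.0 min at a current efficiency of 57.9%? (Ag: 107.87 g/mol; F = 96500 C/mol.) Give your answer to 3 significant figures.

14.8 A

n(Ag) = 13.2 / 107.87 = 0.1224 mol
Ag⁺ + e⁻ → Ag, so n(e⁻) = 0.1224 mol
Q = 0.1224 × 96500 / 0.579 = 20400 C
I = Q / t = 20400 / 1380 s = 14.8 A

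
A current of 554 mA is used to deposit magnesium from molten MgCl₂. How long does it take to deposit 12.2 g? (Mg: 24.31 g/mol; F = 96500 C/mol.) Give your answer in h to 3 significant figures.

48.6 h

n(Mg) = 12.2 / 24.31 = 0.5019 mol
Mg²⁺ + 2e⁻ → Mg, so n(e⁻) = 2 × 0.5019 = 1.004 mol
Q = 1.004 × 96500 = 96890 C
t = Q / I = 96890 / 0.554 = 1.749×10^5 s = 48.6 h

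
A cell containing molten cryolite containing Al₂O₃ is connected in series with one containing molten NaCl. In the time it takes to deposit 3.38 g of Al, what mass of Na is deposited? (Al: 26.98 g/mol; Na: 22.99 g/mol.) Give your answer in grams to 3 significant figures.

8.64 g

n(Al) = 3.38 / 26.98 = 0.1253 mol
Al³⁺ + 3e⁻ → Al, so n(e⁻) = 3 × 0.1253 = 0.3759 mol
The cells are in series, so the same charge (and hence the same n(e⁻) = 0.3759 mol) passes through both.
Na⁺ + e⁻ → Na, so n(Na) = 0.3759 mol
m(Na) = 0.3759 × 22.99 = 8.64 g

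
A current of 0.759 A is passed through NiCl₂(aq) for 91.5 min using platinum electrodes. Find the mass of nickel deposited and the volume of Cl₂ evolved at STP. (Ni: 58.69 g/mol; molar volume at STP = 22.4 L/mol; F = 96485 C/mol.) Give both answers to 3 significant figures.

Q = 0.759 × 5490 = 4167 C; n(e⁻) = 4167 / 96485 = 0.04319 mol
Cathode: Ni²⁺ + 2e⁻ → Ni → n(Ni) = 0.04319/2 = 0.02160 mol → 1.27 g
Anode: 2Cl⁻ → Cl₂ + 2e⁻ → n(Cl₂) = 0.04319/2 = 0.02160 mol → 0.484 L

1.27 g Ni; 0.484 L Cl₂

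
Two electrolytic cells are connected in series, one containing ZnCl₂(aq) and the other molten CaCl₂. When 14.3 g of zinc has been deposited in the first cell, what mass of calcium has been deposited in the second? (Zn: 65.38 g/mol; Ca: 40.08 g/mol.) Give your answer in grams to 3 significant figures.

n(Zn) = 14.3 / 65.38 = 0.2187 mol
Zn²⁺ + 2e⁻ → Zn, so n(e⁻) = 2 × 0.2187 = 0.4374 mol
In series, the same 0.4374 mol of electrons flows through the second cell.
Ca²⁺ + 2e⁻ → Ca, so n(Ca) = 0.4374 / 2 = 0.2187 mol
m(Ca) = 0.2187 × 40.08 = 8.77 g

8.77 g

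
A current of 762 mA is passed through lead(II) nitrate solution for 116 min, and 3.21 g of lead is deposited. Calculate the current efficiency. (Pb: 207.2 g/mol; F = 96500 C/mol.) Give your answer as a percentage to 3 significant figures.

56.4%

Q = 0.762 × 6960 = 5304 C
n(e⁻) = 5304 / 96500 = 0.05496 mol
Pb²⁺ + 2e⁻ → Pb, so theoretical n(Pb) = 0.02748 mol → 5.694 g
Efficiency = 3.21 / 5.694 = 0.5638 = 56.4%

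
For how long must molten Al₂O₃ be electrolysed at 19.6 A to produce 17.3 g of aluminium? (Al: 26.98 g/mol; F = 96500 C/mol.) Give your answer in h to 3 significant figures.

2.63 h

n(Al) = 17.3 / 26.98 = 0.6412 mol
Al³⁺ + 3e⁻ → Al, so n(e⁻) = 3 × 0.6412 = 1.924 mol
Q = 1.924 × 96500 = 1.857×10^5 C
t = Q / I = 1.857×10^5 / 19.6 = 9474 s = 2.63 h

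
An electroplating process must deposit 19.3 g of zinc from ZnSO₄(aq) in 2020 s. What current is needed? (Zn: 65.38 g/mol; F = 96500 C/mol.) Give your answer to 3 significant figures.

28.2 A

n(Zn) = 19.3 / 65.38 = 0.2952 mol
Zn²⁺ + 2e⁻ → Zn, so n(e⁻) = 2 × 0.2952 = 0.5904 mol
Q = 0.5904 × 96500 = 56970 C
I = Q / t = 56970 / 2020 s = 28.2 A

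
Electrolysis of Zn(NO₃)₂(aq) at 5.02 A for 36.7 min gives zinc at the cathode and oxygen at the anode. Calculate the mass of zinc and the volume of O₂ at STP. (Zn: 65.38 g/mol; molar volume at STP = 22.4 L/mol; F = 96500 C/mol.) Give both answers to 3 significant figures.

Q = 5.02 × 2202 = 11050 C; n(e⁻) = 11050 / 96500 = 0.1145 mol
Cathode: Zn²⁺ + 2e⁻ → Zn → n(Zn) = 0.1145/2 = 0.05725 mol → 3.74 g
Anode: 2H₂O → O₂ + 4H⁺ + 4e⁻ → n(O₂) = 0.1145/4 = 0.02863 mol → 0.641 L

3.74 g Zn; 0.641 L O₂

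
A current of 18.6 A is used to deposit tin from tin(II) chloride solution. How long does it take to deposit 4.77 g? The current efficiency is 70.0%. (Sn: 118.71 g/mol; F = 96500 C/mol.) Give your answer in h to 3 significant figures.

n(Sn) = 4.77 / 118.71 = 0.04018 mol
Sn²⁺ + 2e⁻ → Sn, so n(e⁻) = 2 × 0.04018 = 0.08036 mol
Q = 0.08036 × 96500 / 0.700 = 11080 C
t = Q / I = 11080 / 18.6 = 595.7 s = 0.165 h

0.165 h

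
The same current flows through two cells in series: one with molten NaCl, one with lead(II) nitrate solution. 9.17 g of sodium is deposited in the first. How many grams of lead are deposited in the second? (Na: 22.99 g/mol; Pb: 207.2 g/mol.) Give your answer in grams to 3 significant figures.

n(Na) = 9.17 / 22.99 = 0.3989 mol
Na⁺ + e⁻ → Na, so n(e⁻) = 0.3989 mol
Same current for the same time ⇒ same n(e⁻) = 0.3989 mol in both cells.
Pb²⁺ + 2e⁻ → Pb, so n(Pb) = 0.3989 / 2 = 0.1995 mol
m(Pb) = 0.1995 × 207.2 = 41.3 g

41.3 g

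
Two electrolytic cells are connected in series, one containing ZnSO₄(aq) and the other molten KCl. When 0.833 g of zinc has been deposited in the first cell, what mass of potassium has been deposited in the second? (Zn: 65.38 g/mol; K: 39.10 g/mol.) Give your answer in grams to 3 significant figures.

0.996 g

n(Zn) = 0.833 / 65.38 = 0.01274 mol
Zn²⁺ + 2e⁻ → Zn, so n(e⁻) = 2 × 0.01274 = 0.02548 mol
In series, the same 0.02548 mol of electrons flows through the second cell.
K⁺ + e⁻ → K, so n(K) = 0.02548 mol
m(K) = 0.02548 × 39.10 = 0.996 g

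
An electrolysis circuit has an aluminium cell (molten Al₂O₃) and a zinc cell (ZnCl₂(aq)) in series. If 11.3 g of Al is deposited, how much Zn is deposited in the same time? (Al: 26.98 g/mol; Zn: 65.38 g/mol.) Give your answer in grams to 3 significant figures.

n(Al) = 11.3 / 26.98 = 0.4188 mol
Al³⁺ + 3e⁻ → Al, so n(e⁻) = 3 × 0.4188 = 1.256 mol
The cells are in series, so the same charge (and hence the same n(e⁻) = 1.256 mol) passes through both.
Zn²⁺ + 2e⁻ → Zn, so n(Zn) = 1.256 / 2 = 0.6280 mol
m(Zn) = 0.6280 × 65.38 = 41.1 g

41.1 g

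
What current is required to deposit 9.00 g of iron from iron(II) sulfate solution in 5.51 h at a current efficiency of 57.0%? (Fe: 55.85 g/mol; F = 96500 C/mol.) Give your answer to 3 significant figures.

n(Fe) = 9.00 / 55.85 = 0.1611 mol
Fe²⁺ + 2e⁻ → Fe, so n(e⁻) = 2 × 0.1611 = 0.3222 mol
Q = 0.3222 × 96500 / 0.570 = 54550 C
I = Q / t = 54550 / 19836 s = 2.75 A

2.75 A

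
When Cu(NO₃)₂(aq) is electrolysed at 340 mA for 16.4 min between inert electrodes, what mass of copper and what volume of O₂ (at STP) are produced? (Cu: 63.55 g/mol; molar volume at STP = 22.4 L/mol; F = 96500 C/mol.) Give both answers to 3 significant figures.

Q = 0.340 × 984 = 334.6 C; n(e⁻) = 334.6 / 96500 = 0.003467 mol
Cathode: Cu²⁺ + 2e⁻ → Cu → n(Cu) = 0.003467/2 = 0.001734 mol → 0.110 g
Anode: 2H₂O → O₂ + 4H⁺ + 4e⁻ → n(O₂) = 0.003467/4 = 8.668×10^-4 mol → 0.0194 L

0.110 g Cu; 0.0194 L O₂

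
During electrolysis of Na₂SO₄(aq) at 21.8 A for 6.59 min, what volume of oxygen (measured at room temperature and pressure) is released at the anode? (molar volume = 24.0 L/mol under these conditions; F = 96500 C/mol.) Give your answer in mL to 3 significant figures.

536 mL

Charge passed = 21.8 × 395.4 = 8620 C
Moles of electrons = 8620 / 96500 = 0.08933 mol
2H₂O → O₂ + 4H⁺ + 4e⁻, so n(O₂) = 0.08933 / 4 = 0.02233 mol
V = 0.02233 × 24.0 = 0.5359 L
= 536 mL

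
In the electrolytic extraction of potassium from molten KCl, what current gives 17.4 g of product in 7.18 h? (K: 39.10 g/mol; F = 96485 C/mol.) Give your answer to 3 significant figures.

n(K) = 17.4 / 39.10 = 0.4450 mol
K⁺ + e⁻ → K, so n(e⁻) = 0.4450 mol
Q = 0.4450 × 96485 = 42940 C
I = Q / t = 42940 / 25848 s = 1.66 A

1.66 A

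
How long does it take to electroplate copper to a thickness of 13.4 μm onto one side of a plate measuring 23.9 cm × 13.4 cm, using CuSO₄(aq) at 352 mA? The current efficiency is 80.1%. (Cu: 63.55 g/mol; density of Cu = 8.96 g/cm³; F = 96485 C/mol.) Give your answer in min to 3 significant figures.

Plated area = 23.9 × 13.4 = 320.3 cm²
Volume = 320.3 × 13.4×10⁻⁴ cm = 0.4292 cm³
m(Cu) = 0.4292 × 8.96 = 3.846 g
n(Cu) = 3.846 / 63.55 = 0.06052 mol; n(e⁻) = 2 × 0.06052 = 0.1210 mol
Q = 0.1210 × 96485 / 0.801 = 14580 C
t = 14580 / 0.352 = 41420 s = 690 min

690 min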